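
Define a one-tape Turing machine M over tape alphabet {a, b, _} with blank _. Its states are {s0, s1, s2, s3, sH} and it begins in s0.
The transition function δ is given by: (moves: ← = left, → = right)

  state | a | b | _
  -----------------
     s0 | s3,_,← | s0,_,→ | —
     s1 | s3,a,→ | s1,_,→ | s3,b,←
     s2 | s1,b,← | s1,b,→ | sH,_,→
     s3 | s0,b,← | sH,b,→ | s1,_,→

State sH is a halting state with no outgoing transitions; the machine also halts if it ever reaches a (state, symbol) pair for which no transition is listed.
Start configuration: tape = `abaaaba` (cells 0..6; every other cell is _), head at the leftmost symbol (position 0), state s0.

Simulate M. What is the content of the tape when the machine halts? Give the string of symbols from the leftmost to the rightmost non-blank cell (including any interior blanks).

aba

state=s0 head=0 tape=_[a]baaaba   (s0,a)→(s3,_,←)
state=s3 head=-1 tape=[_]_baaaba   (s3,_)→(s1,_,→)
state=s1 head=0 tape=_[_]baaaba   (s1,_)→(s3,b,←)
state=s3 head=-1 tape=[_]bbaaaba   (s3,_)→(s1,_,→)
state=s1 head=0 tape=_[b]baaaba   (s1,b)→(s1,_,→)
state=s1 head=1 tape=__[b]aaaba   (s1,b)→(s1,_,→)
state=s1 head=2 tape=___[a]aaba   (s1,a)→(s3,a,→)
state=s3 head=3 tape=___a[a]aba   (s3,a)→(s0,b,←)
state=s0 head=2 tape=___[a]baba   (s0,a)→(s3,_,←)
state=s3 head=1 tape=__[_]_baba   (s3,_)→(s1,_,→)
state=s1 head=2 tape=___[_]baba   (s1,_)→(s3,b,←)
state=s3 head=1 tape=__[_]bbaba   (s3,_)→(s1,_,→)
state=s1 head=2 tape=___[b]baba   (s1,b)→(s1,_,→)
state=s1 head=3 tape=____[b]aba   (s1,b)→(s1,_,→)
state=s1 head=4 tape=_____[a]ba   (s1,a)→(s3,a,→)
state=s3 head=5 tape=_____a[b]a   (s3,b)→(sH,b,→)
state=sH head=6 tape=_____ab[a]
The non-blank tape span at halt is aba.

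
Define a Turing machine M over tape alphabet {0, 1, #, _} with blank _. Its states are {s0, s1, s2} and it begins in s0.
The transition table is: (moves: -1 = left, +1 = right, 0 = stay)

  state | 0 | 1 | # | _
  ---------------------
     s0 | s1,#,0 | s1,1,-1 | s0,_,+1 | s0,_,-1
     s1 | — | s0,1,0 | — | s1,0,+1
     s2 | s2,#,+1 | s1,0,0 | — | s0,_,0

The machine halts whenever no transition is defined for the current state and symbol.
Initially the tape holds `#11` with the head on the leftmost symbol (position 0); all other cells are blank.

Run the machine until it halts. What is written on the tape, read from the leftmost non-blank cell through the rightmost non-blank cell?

011

s0 | [#]11   read # → write _, move +1, go to s0
s0 | _[1]1   read 1 → write 1, move -1, go to s1
s1 | [_]11   read _ → write 0, move +1, go to s1
s1 | 0[1]1   read 1 → write 1, move 0, go to s0
s0 | 0[1]1   read 1 → write 1, move -1, go to s1
s1 | [0]11
The non-blank tape span at halt is 011.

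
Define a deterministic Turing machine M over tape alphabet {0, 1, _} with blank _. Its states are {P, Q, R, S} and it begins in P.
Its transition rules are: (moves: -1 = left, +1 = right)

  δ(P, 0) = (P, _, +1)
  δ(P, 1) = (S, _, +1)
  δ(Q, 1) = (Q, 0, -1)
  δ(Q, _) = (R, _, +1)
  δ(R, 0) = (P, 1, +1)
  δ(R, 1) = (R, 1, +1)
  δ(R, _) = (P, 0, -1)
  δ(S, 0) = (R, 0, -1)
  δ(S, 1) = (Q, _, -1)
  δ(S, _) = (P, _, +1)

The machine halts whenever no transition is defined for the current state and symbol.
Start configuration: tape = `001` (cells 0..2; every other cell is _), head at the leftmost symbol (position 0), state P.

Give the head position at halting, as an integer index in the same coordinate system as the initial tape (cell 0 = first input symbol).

4

P | [0]01__   read 0 → write _, move +1, go to P
P | _[0]1__   read 0 → write _, move +1, go to P
P | __[1]__   read 1 → write _, move +1, go to S
S | ___[_]_   read _ → write _, move +1, go to P
P | ____[_]
At halt the head is at cell 4.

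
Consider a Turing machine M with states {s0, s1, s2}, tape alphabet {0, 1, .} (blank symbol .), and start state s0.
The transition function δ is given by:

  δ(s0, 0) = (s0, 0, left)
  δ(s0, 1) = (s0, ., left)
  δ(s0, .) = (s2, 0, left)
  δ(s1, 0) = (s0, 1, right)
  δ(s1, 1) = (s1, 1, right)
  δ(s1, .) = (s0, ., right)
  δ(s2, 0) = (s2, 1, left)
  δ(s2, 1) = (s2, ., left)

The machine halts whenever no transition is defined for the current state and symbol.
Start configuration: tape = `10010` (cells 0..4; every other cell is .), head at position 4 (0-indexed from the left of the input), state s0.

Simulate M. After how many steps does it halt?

state=s0 head=4 tape=..1001[0]   (s0,0)→(s0,0,left)
state=s0 head=3 tape=..100[1]0   (s0,1)→(s0,.,left)
state=s0 head=2 tape=..10[0].0   (s0,0)→(s0,0,left)
state=s0 head=1 tape=..1[0]0.0   (s0,0)→(s0,0,left)
state=s0 head=0 tape=..[1]00.0   (s0,1)→(s0,.,left)
state=s0 head=-1 tape=.[.].00.0   (s0,.)→(s2,0,left)
state=s2 head=-2 tape=[.]0.00.0
M halts after 6 transitions.

6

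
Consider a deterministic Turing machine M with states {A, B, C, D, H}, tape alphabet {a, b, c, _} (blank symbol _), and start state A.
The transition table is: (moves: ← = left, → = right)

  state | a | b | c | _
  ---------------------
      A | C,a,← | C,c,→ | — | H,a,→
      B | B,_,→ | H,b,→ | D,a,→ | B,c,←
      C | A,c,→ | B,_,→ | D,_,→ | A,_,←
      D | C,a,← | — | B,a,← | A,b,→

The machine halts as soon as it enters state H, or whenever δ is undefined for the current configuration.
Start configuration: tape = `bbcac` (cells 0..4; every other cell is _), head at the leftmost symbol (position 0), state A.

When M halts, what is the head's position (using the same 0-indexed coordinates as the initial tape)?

2

state=A head=0 tape=[b]bcac   (A,b)→(C,c,→)
state=C head=1 tape=c[b]cac   (C,b)→(B,_,→)
state=B head=2 tape=c_[c]ac   (B,c)→(D,a,→)
state=D head=3 tape=c_a[a]c   (D,a)→(C,a,←)
state=C head=2 tape=c_[a]ac   (C,a)→(A,c,→)
state=A head=3 tape=c_c[a]c   (A,a)→(C,a,←)
state=C head=2 tape=c_[c]ac   (C,c)→(D,_,→)
state=D head=3 tape=c__[a]c   (D,a)→(C,a,←)
state=C head=2 tape=c_[_]ac   (C,_)→(A,_,←)
state=A head=1 tape=c[_]_ac   (A,_)→(H,a,→)
state=H head=2 tape=ca[_]ac
At halt the head is at cell 2.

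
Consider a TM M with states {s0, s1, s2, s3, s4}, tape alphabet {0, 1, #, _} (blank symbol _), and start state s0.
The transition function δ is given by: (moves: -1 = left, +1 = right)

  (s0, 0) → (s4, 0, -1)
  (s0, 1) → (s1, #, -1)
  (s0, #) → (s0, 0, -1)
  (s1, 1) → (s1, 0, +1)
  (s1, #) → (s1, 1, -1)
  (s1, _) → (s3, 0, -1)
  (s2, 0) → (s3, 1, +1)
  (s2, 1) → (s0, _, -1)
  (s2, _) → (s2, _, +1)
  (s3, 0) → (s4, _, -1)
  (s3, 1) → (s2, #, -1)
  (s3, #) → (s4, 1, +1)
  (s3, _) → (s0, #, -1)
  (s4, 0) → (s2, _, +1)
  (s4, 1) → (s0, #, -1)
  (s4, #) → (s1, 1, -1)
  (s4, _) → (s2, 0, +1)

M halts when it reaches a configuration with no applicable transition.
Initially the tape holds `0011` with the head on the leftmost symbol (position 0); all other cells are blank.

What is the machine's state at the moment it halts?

s0 | __[0]011   read 0 → write 0, move -1, go to s4
s4 | _[_]0011   read _ → write 0, move +1, go to s2
s2 | _0[0]011   read 0 → write 1, move +1, go to s3
s3 | _01[0]11   read 0 → write _, move -1, go to s4
s4 | _0[1]_11   read 1 → write #, move -1, go to s0
s0 | _[0]#_11   read 0 → write 0, move -1, go to s4
s4 | [_]0#_11   read _ → write 0, move +1, go to s2
s2 | 0[0]#_11   read 0 → write 1, move +1, go to s3
s3 | 01[#]_11   read # → write 1, move +1, go to s4
s4 | 011[_]11   read _ → write 0, move +1, go to s2
s2 | 0110[1]1   read 1 → write _, move -1, go to s0
s0 | 011[0]_1   read 0 → write 0, move -1, go to s4
s4 | 01[1]0_1   read 1 → write #, move -1, go to s0
s0 | 0[1]#0_1   read 1 → write #, move -1, go to s1
s1 | [0]##0_1
No transition is defined for (s1, 0); M halts in state s1.

s1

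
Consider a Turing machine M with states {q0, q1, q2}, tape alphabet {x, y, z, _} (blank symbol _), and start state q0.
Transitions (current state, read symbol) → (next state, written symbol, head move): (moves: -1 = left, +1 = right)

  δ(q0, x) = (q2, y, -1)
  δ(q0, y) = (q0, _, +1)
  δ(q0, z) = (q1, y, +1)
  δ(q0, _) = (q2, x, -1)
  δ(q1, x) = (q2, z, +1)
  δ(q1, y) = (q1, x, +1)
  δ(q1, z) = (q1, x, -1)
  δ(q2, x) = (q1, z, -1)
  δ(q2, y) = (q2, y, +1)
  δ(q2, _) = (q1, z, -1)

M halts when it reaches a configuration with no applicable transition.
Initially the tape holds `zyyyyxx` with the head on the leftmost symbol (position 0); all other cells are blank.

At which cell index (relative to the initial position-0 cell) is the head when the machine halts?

2

q0 | [z]yyyyxx   read z → write y, move +1, go to q1
q1 | y[y]yyyxx   read y → write x, move +1, go to q1
q1 | yx[y]yyxx   read y → write x, move +1, go to q1
q1 | yxx[y]yxx   read y → write x, move +1, go to q1
q1 | yxxx[y]xx   read y → write x, move +1, go to q1
q1 | yxxxx[x]x   read x → write z, move +1, go to q2
q2 | yxxxxz[x]   read x → write z, move -1, go to q1
q1 | yxxxx[z]z   read z → write x, move -1, go to q1
q1 | yxxx[x]xz   read x → write z, move +1, go to q2
q2 | yxxxz[x]z   read x → write z, move -1, go to q1
q1 | yxxx[z]zz   read z → write x, move -1, go to q1
q1 | yxx[x]xzz   read x → write z, move +1, go to q2
q2 | yxxz[x]zz   read x → write z, move -1, go to q1
q1 | yxx[z]zzz   read z → write x, move -1, go to q1
q1 | yx[x]xzzz   read x → write z, move +1, go to q2
q2 | yxz[x]zzz   read x → write z, move -1, go to q1
q1 | yx[z]zzzz   read z → write x, move -1, go to q1
q1 | y[x]xzzzz   read x → write z, move +1, go to q2
q2 | yz[x]zzzz   read x → write z, move -1, go to q1
q1 | y[z]zzzzz   read z → write x, move -1, go to q1
q1 | [y]xzzzzz   read y → write x, move +1, go to q1
q1 | x[x]zzzzz   read x → write z, move +1, go to q2
q2 | xz[z]zzzz
At halt the head is at cell 2.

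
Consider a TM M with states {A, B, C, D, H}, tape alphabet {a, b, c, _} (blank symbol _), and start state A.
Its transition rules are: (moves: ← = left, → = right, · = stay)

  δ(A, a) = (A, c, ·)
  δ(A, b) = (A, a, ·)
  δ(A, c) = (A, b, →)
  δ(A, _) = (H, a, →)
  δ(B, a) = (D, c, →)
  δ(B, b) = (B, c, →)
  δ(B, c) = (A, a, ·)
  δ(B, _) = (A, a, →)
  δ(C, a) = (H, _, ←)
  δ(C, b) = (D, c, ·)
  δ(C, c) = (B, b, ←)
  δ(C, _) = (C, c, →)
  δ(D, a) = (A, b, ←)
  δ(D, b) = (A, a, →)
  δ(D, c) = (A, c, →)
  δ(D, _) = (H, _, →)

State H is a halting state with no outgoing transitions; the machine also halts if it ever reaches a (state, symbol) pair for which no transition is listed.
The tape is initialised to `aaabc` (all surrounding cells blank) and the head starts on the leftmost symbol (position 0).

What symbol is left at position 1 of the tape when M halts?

b

state=A head=0 tape=[a]aabc__   (A,a)→(A,c,·)
state=A head=0 tape=[c]aabc__   (A,c)→(A,b,→)
state=A head=1 tape=b[a]abc__   (A,a)→(A,c,·)
state=A head=1 tape=b[c]abc__   (A,c)→(A,b,→)
state=A head=2 tape=bb[a]bc__   (A,a)→(A,c,·)
state=A head=2 tape=bb[c]bc__   (A,c)→(A,b,→)
state=A head=3 tape=bbb[b]c__   (A,b)→(A,a,·)
state=A head=3 tape=bbb[a]c__   (A,a)→(A,c,·)
state=A head=3 tape=bbb[c]c__   (A,c)→(A,b,→)
state=A head=4 tape=bbbb[c]__   (A,c)→(A,b,→)
state=A head=5 tape=bbbbb[_]_   (A,_)→(H,a,→)
state=H head=6 tape=bbbbba[_]
Cell 1 holds b when M halts.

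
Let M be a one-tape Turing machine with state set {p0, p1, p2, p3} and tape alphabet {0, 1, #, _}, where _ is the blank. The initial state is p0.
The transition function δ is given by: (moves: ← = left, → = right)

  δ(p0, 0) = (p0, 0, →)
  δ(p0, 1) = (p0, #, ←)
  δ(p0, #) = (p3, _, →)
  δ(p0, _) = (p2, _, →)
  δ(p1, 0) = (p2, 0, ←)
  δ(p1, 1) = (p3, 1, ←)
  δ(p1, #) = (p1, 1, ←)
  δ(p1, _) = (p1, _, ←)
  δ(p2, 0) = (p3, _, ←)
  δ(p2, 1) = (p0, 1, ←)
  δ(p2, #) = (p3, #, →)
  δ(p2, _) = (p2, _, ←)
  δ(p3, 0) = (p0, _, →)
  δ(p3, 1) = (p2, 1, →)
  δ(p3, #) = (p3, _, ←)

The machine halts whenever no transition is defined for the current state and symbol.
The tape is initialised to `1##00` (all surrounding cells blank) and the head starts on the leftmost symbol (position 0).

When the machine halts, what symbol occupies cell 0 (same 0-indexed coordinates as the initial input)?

_

p0 | _[1]##00   read 1 → write #, move ←, go to p0
p0 | [_]###00   read _ → write _, move →, go to p2
p2 | _[#]##00   read # → write #, move →, go to p3
p3 | _#[#]#00   read # → write _, move ←, go to p3
p3 | _[#]_#00   read # → write _, move ←, go to p3
p3 | [_]__#00
Cell 0 holds _ when M halts.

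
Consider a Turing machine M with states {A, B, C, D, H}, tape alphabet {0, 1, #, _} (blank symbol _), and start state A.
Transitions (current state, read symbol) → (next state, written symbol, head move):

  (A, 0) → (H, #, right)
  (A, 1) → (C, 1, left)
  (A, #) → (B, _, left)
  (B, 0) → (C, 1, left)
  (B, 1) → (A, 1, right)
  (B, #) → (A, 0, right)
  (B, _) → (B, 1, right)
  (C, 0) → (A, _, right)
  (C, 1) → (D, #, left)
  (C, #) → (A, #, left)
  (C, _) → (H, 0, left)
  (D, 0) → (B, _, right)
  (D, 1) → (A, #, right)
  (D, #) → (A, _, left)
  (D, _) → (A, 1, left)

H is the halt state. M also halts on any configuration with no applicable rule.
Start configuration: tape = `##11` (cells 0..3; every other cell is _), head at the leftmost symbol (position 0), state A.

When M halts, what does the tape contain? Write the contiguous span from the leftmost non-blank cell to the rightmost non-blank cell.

state=A head=0 tape=_[#]#11   (A,#)→(B,_,left)
state=B head=-1 tape=[_]_#11   (B,_)→(B,1,right)
state=B head=0 tape=1[_]#11   (B,_)→(B,1,right)
state=B head=1 tape=11[#]11   (B,#)→(A,0,right)
state=A head=2 tape=110[1]1   (A,1)→(C,1,left)
state=C head=1 tape=11[0]11   (C,0)→(A,_,right)
state=A head=2 tape=11_[1]1   (A,1)→(C,1,left)
state=C head=1 tape=11[_]11   (C,_)→(H,0,left)
state=H head=0 tape=1[1]011
The non-blank tape span at halt is 11011.

11011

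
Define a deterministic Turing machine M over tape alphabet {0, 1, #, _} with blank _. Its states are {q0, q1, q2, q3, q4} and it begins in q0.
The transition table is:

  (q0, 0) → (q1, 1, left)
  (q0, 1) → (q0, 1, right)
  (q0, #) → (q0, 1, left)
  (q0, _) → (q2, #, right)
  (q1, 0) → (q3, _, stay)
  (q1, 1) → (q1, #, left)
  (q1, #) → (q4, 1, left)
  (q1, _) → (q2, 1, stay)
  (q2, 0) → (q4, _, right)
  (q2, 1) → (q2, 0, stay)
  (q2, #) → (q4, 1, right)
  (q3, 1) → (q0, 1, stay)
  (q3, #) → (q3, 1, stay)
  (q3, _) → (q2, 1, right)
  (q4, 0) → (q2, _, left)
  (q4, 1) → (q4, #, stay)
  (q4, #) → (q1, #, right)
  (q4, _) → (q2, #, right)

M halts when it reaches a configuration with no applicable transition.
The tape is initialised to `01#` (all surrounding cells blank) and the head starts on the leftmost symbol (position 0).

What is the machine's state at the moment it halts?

q0 | _[0]1#___   read 0 → write 1, move left, go to q1
q1 | [_]11#___   read _ → write 1, move stay, go to q2
q2 | [1]11#___   read 1 → write 0, move stay, go to q2
q2 | [0]11#___   read 0 → write _, move right, go to q4
q4 | _[1]1#___   read 1 → write #, move stay, go to q4
q4 | _[#]1#___   read # → write #, move right, go to q1
q1 | _#[1]#___   read 1 → write #, move left, go to q1
q1 | _[#]##___   read # → write 1, move left, go to q4
q4 | [_]1##___   read _ → write #, move right, go to q2
q2 | #[1]##___   read 1 → write 0, move stay, go to q2
q2 | #[0]##___   read 0 → write _, move right, go to q4
q4 | #_[#]#___   read # → write #, move right, go to q1
q1 | #_#[#]___   read # → write 1, move left, go to q4
q4 | #_[#]1___   read # → write #, move right, go to q1
q1 | #_#[1]___   read 1 → write #, move left, go to q1
q1 | #_[#]#___   read # → write 1, move left, go to q4
q4 | #[_]1#___   read _ → write #, move right, go to q2
q2 | ##[1]#___   read 1 → write 0, move stay, go to q2
q2 | ##[0]#___   read 0 → write _, move right, go to q4
q4 | ##_[#]___   read # → write #, move right, go to q1
q1 | ##_#[_]__   read _ → write 1, move stay, go to q2
q2 | ##_#[1]__   read 1 → write 0, move stay, go to q2
q2 | ##_#[0]__   read 0 → write _, move right, go to q4
q4 | ##_#_[_]_   read _ → write #, move right, go to q2
q2 | ##_#_#[_]
No transition is defined for (q2, _); M halts in state q2.

q2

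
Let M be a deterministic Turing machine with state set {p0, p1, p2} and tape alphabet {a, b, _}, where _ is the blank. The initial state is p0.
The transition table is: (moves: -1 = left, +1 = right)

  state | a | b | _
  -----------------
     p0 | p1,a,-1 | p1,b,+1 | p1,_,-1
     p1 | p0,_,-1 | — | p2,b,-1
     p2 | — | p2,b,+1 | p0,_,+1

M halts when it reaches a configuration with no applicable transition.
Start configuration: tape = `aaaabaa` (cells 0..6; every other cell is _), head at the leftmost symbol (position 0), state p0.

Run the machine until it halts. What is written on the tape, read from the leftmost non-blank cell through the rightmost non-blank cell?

bbaaabaa

state=p0 head=0 tape=__[a]aaabaa   (p0,a)→(p1,a,-1)
state=p1 head=-1 tape=_[_]aaaabaa   (p1,_)→(p2,b,-1)
state=p2 head=-2 tape=[_]baaaabaa   (p2,_)→(p0,_,+1)
state=p0 head=-1 tape=_[b]aaaabaa   (p0,b)→(p1,b,+1)
state=p1 head=0 tape=_b[a]aaabaa   (p1,a)→(p0,_,-1)
state=p0 head=-1 tape=_[b]_aaabaa   (p0,b)→(p1,b,+1)
state=p1 head=0 tape=_b[_]aaabaa   (p1,_)→(p2,b,-1)
state=p2 head=-1 tape=_[b]baaabaa   (p2,b)→(p2,b,+1)
state=p2 head=0 tape=_b[b]aaabaa   (p2,b)→(p2,b,+1)
state=p2 head=1 tape=_bb[a]aabaa
The non-blank tape span at halt is bbaaabaa.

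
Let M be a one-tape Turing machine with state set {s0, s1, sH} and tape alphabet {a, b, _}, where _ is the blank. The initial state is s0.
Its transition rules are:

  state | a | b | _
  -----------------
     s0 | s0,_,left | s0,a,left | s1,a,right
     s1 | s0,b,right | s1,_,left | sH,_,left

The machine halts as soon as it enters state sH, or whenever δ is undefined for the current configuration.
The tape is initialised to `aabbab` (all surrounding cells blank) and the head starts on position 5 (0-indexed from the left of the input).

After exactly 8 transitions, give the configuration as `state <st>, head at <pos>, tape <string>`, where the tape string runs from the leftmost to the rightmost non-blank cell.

state=s0 head=5 tape=_aabba[b]   (s0,b)→(s0,a,left)
state=s0 head=4 tape=_aabb[a]a   (s0,a)→(s0,_,left)
state=s0 head=3 tape=_aab[b]_a   (s0,b)→(s0,a,left)
state=s0 head=2 tape=_aa[b]a_a   (s0,b)→(s0,a,left)
state=s0 head=1 tape=_a[a]aa_a   (s0,a)→(s0,_,left)
state=s0 head=0 tape=_[a]_aa_a   (s0,a)→(s0,_,left)
state=s0 head=-1 tape=[_]__aa_a   (s0,_)→(s1,a,right)
state=s1 head=0 tape=a[_]_aa_a   (s1,_)→(sH,_,left)
state=sH head=-1 tape=[a]__aa_a
After 8 steps: state sH, head at -1, tape a__aa_a.

state sH, head at -1, tape a__aa_a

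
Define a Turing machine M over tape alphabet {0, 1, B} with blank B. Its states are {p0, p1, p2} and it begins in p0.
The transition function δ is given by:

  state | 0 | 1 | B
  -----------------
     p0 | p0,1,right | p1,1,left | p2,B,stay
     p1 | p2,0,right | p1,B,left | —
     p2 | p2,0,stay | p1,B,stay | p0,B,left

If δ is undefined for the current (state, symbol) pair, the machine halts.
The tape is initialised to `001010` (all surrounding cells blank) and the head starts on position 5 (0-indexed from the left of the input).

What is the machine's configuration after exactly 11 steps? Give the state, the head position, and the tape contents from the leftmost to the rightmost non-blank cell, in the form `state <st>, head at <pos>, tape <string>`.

state p1, head at 2, tape 0011B1

p0 | 00101[0]B   read 0 → write 1, move right, go to p0
p0 | 001011[B]   read B → write B, move stay, go to p2
p2 | 001011[B]   read B → write B, move left, go to p0
p0 | 00101[1]B   read 1 → write 1, move left, go to p1
p1 | 0010[1]1B   read 1 → write B, move left, go to p1
p1 | 001[0]B1B   read 0 → write 0, move right, go to p2
p2 | 0010[B]1B   read B → write B, move left, go to p0
p0 | 001[0]B1B   read 0 → write 1, move right, go to p0
p0 | 0011[B]1B   read B → write B, move stay, go to p2
p2 | 0011[B]1B   read B → write B, move left, go to p0
p0 | 001[1]B1B   read 1 → write 1, move left, go to p1
p1 | 00[1]1B1B
After 11 steps: state p1, head at 2, tape 0011B1.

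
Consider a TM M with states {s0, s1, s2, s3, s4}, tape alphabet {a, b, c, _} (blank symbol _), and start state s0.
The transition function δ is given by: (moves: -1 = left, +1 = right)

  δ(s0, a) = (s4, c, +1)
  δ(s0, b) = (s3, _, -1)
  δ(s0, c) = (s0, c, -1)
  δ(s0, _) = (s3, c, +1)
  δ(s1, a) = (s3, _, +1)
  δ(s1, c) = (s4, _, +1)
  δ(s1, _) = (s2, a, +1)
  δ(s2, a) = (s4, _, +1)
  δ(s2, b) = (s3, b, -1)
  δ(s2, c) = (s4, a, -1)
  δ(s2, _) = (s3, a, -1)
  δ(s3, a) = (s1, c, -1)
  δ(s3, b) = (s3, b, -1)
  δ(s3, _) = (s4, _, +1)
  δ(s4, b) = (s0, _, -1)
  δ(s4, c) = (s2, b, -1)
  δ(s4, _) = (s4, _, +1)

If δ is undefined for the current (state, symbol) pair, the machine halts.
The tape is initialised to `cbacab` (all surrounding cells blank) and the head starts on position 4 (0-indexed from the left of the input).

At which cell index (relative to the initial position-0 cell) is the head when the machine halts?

state=s0 head=4 tape=_cbac[a]b   (s0,a)→(s4,c,+1)
state=s4 head=5 tape=_cbacc[b]   (s4,b)→(s0,_,-1)
state=s0 head=4 tape=_cbac[c]_   (s0,c)→(s0,c,-1)
state=s0 head=3 tape=_cba[c]c_   (s0,c)→(s0,c,-1)
state=s0 head=2 tape=_cb[a]cc_   (s0,a)→(s4,c,+1)
state=s4 head=3 tape=_cbc[c]c_   (s4,c)→(s2,b,-1)
state=s2 head=2 tape=_cb[c]bc_   (s2,c)→(s4,a,-1)
state=s4 head=1 tape=_c[b]abc_   (s4,b)→(s0,_,-1)
state=s0 head=0 tape=_[c]_abc_   (s0,c)→(s0,c,-1)
state=s0 head=-1 tape=[_]c_abc_   (s0,_)→(s3,c,+1)
state=s3 head=0 tape=c[c]_abc_
At halt the head is at cell 0.

0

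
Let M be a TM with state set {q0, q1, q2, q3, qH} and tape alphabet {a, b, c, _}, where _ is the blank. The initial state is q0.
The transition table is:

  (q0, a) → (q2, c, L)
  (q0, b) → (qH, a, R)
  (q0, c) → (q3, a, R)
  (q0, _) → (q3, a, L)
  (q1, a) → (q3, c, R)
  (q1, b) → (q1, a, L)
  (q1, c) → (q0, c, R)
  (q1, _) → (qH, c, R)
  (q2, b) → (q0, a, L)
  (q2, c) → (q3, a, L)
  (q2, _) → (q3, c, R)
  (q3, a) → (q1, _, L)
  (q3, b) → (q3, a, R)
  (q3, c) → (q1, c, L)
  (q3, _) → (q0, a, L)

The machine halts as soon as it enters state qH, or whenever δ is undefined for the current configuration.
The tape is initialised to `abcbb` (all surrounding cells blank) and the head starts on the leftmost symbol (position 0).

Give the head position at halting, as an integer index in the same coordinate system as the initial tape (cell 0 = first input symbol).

state=q0 head=0 tape=_[a]bcbb_   (q0,a)→(q2,c,L)
state=q2 head=-1 tape=[_]cbcbb_   (q2,_)→(q3,c,R)
state=q3 head=0 tape=c[c]bcbb_   (q3,c)→(q1,c,L)
state=q1 head=-1 tape=[c]cbcbb_   (q1,c)→(q0,c,R)
state=q0 head=0 tape=c[c]bcbb_   (q0,c)→(q3,a,R)
state=q3 head=1 tape=ca[b]cbb_   (q3,b)→(q3,a,R)
state=q3 head=2 tape=caa[c]bb_   (q3,c)→(q1,c,L)
state=q1 head=1 tape=ca[a]cbb_   (q1,a)→(q3,c,R)
state=q3 head=2 tape=cac[c]bb_   (q3,c)→(q1,c,L)
state=q1 head=1 tape=ca[c]cbb_   (q1,c)→(q0,c,R)
state=q0 head=2 tape=cac[c]bb_   (q0,c)→(q3,a,R)
state=q3 head=3 tape=caca[b]b_   (q3,b)→(q3,a,R)
state=q3 head=4 tape=cacaa[b]_   (q3,b)→(q3,a,R)
state=q3 head=5 tape=cacaaa[_]   (q3,_)→(q0,a,L)
state=q0 head=4 tape=cacaa[a]a   (q0,a)→(q2,c,L)
state=q2 head=3 tape=caca[a]ca
At halt the head is at cell 3.

3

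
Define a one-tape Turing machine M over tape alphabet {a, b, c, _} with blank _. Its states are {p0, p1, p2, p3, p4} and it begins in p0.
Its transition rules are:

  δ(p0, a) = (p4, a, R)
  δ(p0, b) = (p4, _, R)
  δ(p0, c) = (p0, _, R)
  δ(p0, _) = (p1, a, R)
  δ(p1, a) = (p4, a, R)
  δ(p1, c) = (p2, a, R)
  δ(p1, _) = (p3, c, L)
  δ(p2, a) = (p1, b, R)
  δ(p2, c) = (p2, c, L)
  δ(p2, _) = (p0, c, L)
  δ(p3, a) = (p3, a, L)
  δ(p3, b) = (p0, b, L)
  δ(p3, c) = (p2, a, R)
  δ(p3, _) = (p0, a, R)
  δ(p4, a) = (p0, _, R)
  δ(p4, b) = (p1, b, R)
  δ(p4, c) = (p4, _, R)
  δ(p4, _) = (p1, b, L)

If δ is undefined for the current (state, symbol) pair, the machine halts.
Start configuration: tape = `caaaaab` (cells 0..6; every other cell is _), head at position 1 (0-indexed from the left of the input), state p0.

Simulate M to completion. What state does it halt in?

state=p0 head=1 tape=c[a]aaaab____   (p0,a)→(p4,a,R)
state=p4 head=2 tape=ca[a]aaab____   (p4,a)→(p0,_,R)
state=p0 head=3 tape=ca_[a]aab____   (p0,a)→(p4,a,R)
state=p4 head=4 tape=ca_a[a]ab____   (p4,a)→(p0,_,R)
state=p0 head=5 tape=ca_a_[a]b____   (p0,a)→(p4,a,R)
state=p4 head=6 tape=ca_a_a[b]____   (p4,b)→(p1,b,R)
state=p1 head=7 tape=ca_a_ab[_]___   (p1,_)→(p3,c,L)
state=p3 head=6 tape=ca_a_a[b]c___   (p3,b)→(p0,b,L)
state=p0 head=5 tape=ca_a_[a]bc___   (p0,a)→(p4,a,R)
state=p4 head=6 tape=ca_a_a[b]c___   (p4,b)→(p1,b,R)
state=p1 head=7 tape=ca_a_ab[c]___   (p1,c)→(p2,a,R)
state=p2 head=8 tape=ca_a_aba[_]__   (p2,_)→(p0,c,L)
state=p0 head=7 tape=ca_a_ab[a]c__   (p0,a)→(p4,a,R)
state=p4 head=8 tape=ca_a_aba[c]__   (p4,c)→(p4,_,R)
state=p4 head=9 tape=ca_a_aba_[_]_   (p4,_)→(p1,b,L)
state=p1 head=8 tape=ca_a_aba[_]b_   (p1,_)→(p3,c,L)
state=p3 head=7 tape=ca_a_ab[a]cb_   (p3,a)→(p3,a,L)
state=p3 head=6 tape=ca_a_a[b]acb_   (p3,b)→(p0,b,L)
state=p0 head=5 tape=ca_a_[a]bacb_   (p0,a)→(p4,a,R)
state=p4 head=6 tape=ca_a_a[b]acb_   (p4,b)→(p1,b,R)
state=p1 head=7 tape=ca_a_ab[a]cb_   (p1,a)→(p4,a,R)
state=p4 head=8 tape=ca_a_aba[c]b_   (p4,c)→(p4,_,R)
state=p4 head=9 tape=ca_a_aba_[b]_   (p4,b)→(p1,b,R)
state=p1 head=10 tape=ca_a_aba_b[_]   (p1,_)→(p3,c,L)
state=p3 head=9 tape=ca_a_aba_[b]c   (p3,b)→(p0,b,L)
state=p0 head=8 tape=ca_a_aba[_]bc   (p0,_)→(p1,a,R)
state=p1 head=9 tape=ca_a_abaa[b]c
No transition is defined for (p1, b); M halts in state p1.

p1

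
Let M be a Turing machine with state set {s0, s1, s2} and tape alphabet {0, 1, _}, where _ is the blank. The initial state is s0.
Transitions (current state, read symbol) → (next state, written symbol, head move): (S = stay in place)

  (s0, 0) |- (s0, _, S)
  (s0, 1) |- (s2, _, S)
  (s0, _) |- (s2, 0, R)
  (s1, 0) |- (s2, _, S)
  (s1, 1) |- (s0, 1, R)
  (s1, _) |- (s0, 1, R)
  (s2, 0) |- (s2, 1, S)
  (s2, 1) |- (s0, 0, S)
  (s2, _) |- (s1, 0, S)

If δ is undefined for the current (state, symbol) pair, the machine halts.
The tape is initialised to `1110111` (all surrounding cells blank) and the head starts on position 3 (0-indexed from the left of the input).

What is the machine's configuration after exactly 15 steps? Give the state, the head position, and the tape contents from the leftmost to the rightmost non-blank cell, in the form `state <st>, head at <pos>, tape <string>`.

state s2, head at 7, tape 1110000

s0 | 111[0]111_   read 0 → write _, move S, go to s0
s0 | 111[_]111_   read _ → write 0, move R, go to s2
s2 | 1110[1]11_   read 1 → write 0, move S, go to s0
s0 | 1110[0]11_   read 0 → write _, move S, go to s0
s0 | 1110[_]11_   read _ → write 0, move R, go to s2
s2 | 11100[1]1_   read 1 → write 0, move S, go to s0
s0 | 11100[0]1_   read 0 → write _, move S, go to s0
s0 | 11100[_]1_   read _ → write 0, move R, go to s2
s2 | 111000[1]_   read 1 → write 0, move S, go to s0
s0 | 111000[0]_   read 0 → write _, move S, go to s0
s0 | 111000[_]_   read _ → write 0, move R, go to s2
s2 | 1110000[_]   read _ → write 0, move S, go to s1
s1 | 1110000[0]   read 0 → write _, move S, go to s2
s2 | 1110000[_]   read _ → write 0, move S, go to s1
s1 | 1110000[0]   read 0 → write _, move S, go to s2
s2 | 1110000[_]
After 15 steps: state s2, head at 7, tape 1110000.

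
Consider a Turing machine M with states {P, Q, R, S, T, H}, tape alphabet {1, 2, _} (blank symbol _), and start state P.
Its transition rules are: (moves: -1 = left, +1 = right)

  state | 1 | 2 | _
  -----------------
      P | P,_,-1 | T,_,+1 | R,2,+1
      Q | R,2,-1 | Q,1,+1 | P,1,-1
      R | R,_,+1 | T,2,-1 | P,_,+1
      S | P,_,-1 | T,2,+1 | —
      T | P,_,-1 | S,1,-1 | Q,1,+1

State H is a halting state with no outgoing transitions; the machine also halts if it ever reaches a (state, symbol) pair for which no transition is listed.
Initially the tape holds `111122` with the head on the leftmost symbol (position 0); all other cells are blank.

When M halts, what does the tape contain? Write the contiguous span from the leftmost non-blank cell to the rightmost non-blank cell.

2222__1

state=P head=0 tape=_[1]11122   (P,1)→(P,_,-1)
state=P head=-1 tape=[_]_11122   (P,_)→(R,2,+1)
state=R head=0 tape=2[_]11122   (R,_)→(P,_,+1)
state=P head=1 tape=2_[1]1122   (P,1)→(P,_,-1)
state=P head=0 tape=2[_]_1122   (P,_)→(R,2,+1)
state=R head=1 tape=22[_]1122   (R,_)→(P,_,+1)
state=P head=2 tape=22_[1]122   (P,1)→(P,_,-1)
state=P head=1 tape=22[_]_122   (P,_)→(R,2,+1)
state=R head=2 tape=222[_]122   (R,_)→(P,_,+1)
state=P head=3 tape=222_[1]22   (P,1)→(P,_,-1)
state=P head=2 tape=222[_]_22   (P,_)→(R,2,+1)
state=R head=3 tape=2222[_]22   (R,_)→(P,_,+1)
state=P head=4 tape=2222_[2]2   (P,2)→(T,_,+1)
state=T head=5 tape=2222__[2]   (T,2)→(S,1,-1)
state=S head=4 tape=2222_[_]1
The non-blank tape span at halt is 2222__1.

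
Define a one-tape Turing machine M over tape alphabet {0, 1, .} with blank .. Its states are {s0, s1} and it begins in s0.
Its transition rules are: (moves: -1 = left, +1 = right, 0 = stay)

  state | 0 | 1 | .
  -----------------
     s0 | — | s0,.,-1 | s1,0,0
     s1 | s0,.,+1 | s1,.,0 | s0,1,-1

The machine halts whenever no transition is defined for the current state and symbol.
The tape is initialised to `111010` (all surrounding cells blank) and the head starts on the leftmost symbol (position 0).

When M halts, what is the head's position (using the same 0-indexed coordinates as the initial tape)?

s0 | .[1]11010   read 1 → write ., move -1, go to s0
s0 | [.].11010   read . → write 0, move 0, go to s1
s1 | [0].11010   read 0 → write ., move +1, go to s0
s0 | .[.]11010   read . → write 0, move 0, go to s1
s1 | .[0]11010   read 0 → write ., move +1, go to s0
s0 | ..[1]1010   read 1 → write ., move -1, go to s0
s0 | .[.].1010   read . → write 0, move 0, go to s1
s1 | .[0].1010   read 0 → write ., move +1, go to s0
s0 | ..[.]1010   read . → write 0, move 0, go to s1
s1 | ..[0]1010   read 0 → write ., move +1, go to s0
s0 | ...[1]010   read 1 → write ., move -1, go to s0
s0 | ..[.].010   read . → write 0, move 0, go to s1
s1 | ..[0].010   read 0 → write ., move +1, go to s0
s0 | ...[.]010   read . → write 0, move 0, go to s1
s1 | ...[0]010   read 0 → write ., move +1, go to s0
s0 | ....[0]10
At halt the head is at cell 3.

3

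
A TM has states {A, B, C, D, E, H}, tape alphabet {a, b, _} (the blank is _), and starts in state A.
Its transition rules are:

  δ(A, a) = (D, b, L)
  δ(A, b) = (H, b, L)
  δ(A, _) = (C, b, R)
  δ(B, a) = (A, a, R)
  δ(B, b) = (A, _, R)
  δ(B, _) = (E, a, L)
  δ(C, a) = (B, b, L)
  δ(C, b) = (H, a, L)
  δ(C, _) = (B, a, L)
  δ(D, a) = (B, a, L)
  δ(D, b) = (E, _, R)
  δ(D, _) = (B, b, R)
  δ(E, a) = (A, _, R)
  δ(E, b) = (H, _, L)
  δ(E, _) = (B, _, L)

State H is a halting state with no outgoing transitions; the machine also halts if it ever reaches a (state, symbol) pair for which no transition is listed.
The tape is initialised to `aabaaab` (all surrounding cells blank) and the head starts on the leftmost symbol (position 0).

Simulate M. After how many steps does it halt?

state=A head=0 tape=_[a]abaaab   (A,a)→(D,b,L)
state=D head=-1 tape=[_]babaaab   (D,_)→(B,b,R)
state=B head=0 tape=b[b]abaaab   (B,b)→(A,_,R)
state=A head=1 tape=b_[a]baaab   (A,a)→(D,b,L)
state=D head=0 tape=b[_]bbaaab   (D,_)→(B,b,R)
state=B head=1 tape=bb[b]baaab   (B,b)→(A,_,R)
state=A head=2 tape=bb_[b]aaab   (A,b)→(H,b,L)
state=H head=1 tape=bb[_]baaab
M halts after 7 transitions.

7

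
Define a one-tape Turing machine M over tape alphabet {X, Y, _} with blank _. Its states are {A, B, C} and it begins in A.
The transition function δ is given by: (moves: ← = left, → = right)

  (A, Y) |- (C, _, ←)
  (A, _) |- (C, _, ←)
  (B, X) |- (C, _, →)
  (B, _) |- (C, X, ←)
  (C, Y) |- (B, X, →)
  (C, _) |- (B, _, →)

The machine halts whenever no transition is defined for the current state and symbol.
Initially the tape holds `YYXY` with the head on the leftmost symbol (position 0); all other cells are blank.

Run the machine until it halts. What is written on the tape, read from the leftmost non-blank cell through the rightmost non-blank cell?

state=A head=0 tape=_[Y]YXY_   (A,Y)→(C,_,←)
state=C head=-1 tape=[_]_YXY_   (C,_)→(B,_,→)
state=B head=0 tape=_[_]YXY_   (B,_)→(C,X,←)
state=C head=-1 tape=[_]XYXY_   (C,_)→(B,_,→)
state=B head=0 tape=_[X]YXY_   (B,X)→(C,_,→)
state=C head=1 tape=__[Y]XY_   (C,Y)→(B,X,→)
state=B head=2 tape=__X[X]Y_   (B,X)→(C,_,→)
state=C head=3 tape=__X_[Y]_   (C,Y)→(B,X,→)
state=B head=4 tape=__X_X[_]   (B,_)→(C,X,←)
state=C head=3 tape=__X_[X]X
The non-blank tape span at halt is X_XX.

X_XX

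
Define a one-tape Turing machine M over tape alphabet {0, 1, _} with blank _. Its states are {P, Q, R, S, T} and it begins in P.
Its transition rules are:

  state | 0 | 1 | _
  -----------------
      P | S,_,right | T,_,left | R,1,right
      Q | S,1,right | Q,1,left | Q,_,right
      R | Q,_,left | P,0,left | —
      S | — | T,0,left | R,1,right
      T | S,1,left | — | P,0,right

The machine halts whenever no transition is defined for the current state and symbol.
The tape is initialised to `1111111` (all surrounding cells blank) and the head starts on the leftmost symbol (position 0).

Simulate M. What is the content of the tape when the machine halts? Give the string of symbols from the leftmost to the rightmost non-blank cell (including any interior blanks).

10__011111

P | ___[1]111111   read 1 → write _, move left, go to T
T | __[_]_111111   read _ → write 0, move right, go to P
P | __0[_]111111   read _ → write 1, move right, go to R
R | __01[1]11111   read 1 → write 0, move left, go to P
P | __0[1]011111   read 1 → write _, move left, go to T
T | __[0]_011111   read 0 → write 1, move left, go to S
S | _[_]1_011111   read _ → write 1, move right, go to R
R | _1[1]_011111   read 1 → write 0, move left, go to P
P | _[1]0_011111   read 1 → write _, move left, go to T
T | [_]_0_011111   read _ → write 0, move right, go to P
P | 0[_]0_011111   read _ → write 1, move right, go to R
R | 01[0]_011111   read 0 → write _, move left, go to Q
Q | 0[1]__011111   read 1 → write 1, move left, go to Q
Q | [0]1__011111   read 0 → write 1, move right, go to S
S | 1[1]__011111   read 1 → write 0, move left, go to T
T | [1]0__011111
The non-blank tape span at halt is 10__011111.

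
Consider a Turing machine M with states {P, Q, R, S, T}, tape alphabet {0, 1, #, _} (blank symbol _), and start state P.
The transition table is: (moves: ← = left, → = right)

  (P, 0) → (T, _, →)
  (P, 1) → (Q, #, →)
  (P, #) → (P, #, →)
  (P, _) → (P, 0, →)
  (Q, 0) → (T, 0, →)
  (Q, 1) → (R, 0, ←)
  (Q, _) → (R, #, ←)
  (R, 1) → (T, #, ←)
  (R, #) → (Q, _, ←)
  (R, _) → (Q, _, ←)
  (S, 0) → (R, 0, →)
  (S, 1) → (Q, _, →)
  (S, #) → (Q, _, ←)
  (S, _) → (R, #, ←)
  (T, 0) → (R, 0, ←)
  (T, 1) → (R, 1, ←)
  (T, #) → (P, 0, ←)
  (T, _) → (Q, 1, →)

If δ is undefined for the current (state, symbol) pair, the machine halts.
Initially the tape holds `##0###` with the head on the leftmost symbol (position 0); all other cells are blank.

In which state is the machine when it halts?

Q

state=P head=0 tape=[#]#0###__   (P,#)→(P,#,→)
state=P head=1 tape=#[#]0###__   (P,#)→(P,#,→)
state=P head=2 tape=##[0]###__   (P,0)→(T,_,→)
state=T head=3 tape=##_[#]##__   (T,#)→(P,0,←)
state=P head=2 tape=##[_]0##__   (P,_)→(P,0,→)
state=P head=3 tape=##0[0]##__   (P,0)→(T,_,→)
state=T head=4 tape=##0_[#]#__   (T,#)→(P,0,←)
state=P head=3 tape=##0[_]0#__   (P,_)→(P,0,→)
state=P head=4 tape=##00[0]#__   (P,0)→(T,_,→)
state=T head=5 tape=##00_[#]__   (T,#)→(P,0,←)
state=P head=4 tape=##00[_]0__   (P,_)→(P,0,→)
state=P head=5 tape=##000[0]__   (P,0)→(T,_,→)
state=T head=6 tape=##000_[_]_   (T,_)→(Q,1,→)
state=Q head=7 tape=##000_1[_]   (Q,_)→(R,#,←)
state=R head=6 tape=##000_[1]#   (R,1)→(T,#,←)
state=T head=5 tape=##000[_]##   (T,_)→(Q,1,→)
state=Q head=6 tape=##0001[#]#
No transition is defined for (Q, #); M halts in state Q.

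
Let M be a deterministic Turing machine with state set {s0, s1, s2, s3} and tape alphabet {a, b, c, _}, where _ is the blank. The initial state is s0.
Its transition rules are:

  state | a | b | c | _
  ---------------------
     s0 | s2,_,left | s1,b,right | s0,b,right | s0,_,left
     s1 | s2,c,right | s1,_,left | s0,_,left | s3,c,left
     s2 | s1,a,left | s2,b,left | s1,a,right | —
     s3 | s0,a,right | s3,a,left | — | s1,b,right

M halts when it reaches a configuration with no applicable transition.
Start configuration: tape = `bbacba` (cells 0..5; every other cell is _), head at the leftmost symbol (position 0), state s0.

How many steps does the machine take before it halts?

state=s0 head=0 tape=____[b]bacba   (s0,b)→(s1,b,right)
state=s1 head=1 tape=____b[b]acba   (s1,b)→(s1,_,left)
state=s1 head=0 tape=____[b]_acba   (s1,b)→(s1,_,left)
state=s1 head=-1 tape=___[_]__acba   (s1,_)→(s3,c,left)
state=s3 head=-2 tape=__[_]c__acba   (s3,_)→(s1,b,right)
state=s1 head=-1 tape=__b[c]__acba   (s1,c)→(s0,_,left)
state=s0 head=-2 tape=__[b]___acba   (s0,b)→(s1,b,right)
state=s1 head=-1 tape=__b[_]__acba   (s1,_)→(s3,c,left)
state=s3 head=-2 tape=__[b]c__acba   (s3,b)→(s3,a,left)
state=s3 head=-3 tape=_[_]ac__acba   (s3,_)→(s1,b,right)
state=s1 head=-2 tape=_b[a]c__acba   (s1,a)→(s2,c,right)
state=s2 head=-1 tape=_bc[c]__acba   (s2,c)→(s1,a,right)
state=s1 head=0 tape=_bca[_]_acba   (s1,_)→(s3,c,left)
state=s3 head=-1 tape=_bc[a]c_acba   (s3,a)→(s0,a,right)
state=s0 head=0 tape=_bca[c]_acba   (s0,c)→(s0,b,right)
state=s0 head=1 tape=_bcab[_]acba   (s0,_)→(s0,_,left)
state=s0 head=0 tape=_bca[b]_acba   (s0,b)→(s1,b,right)
state=s1 head=1 tape=_bcab[_]acba   (s1,_)→(s3,c,left)
state=s3 head=0 tape=_bca[b]cacba   (s3,b)→(s3,a,left)
state=s3 head=-1 tape=_bc[a]acacba   (s3,a)→(s0,a,right)
state=s0 head=0 tape=_bca[a]cacba   (s0,a)→(s2,_,left)
state=s2 head=-1 tape=_bc[a]_cacba   (s2,a)→(s1,a,left)
state=s1 head=-2 tape=_b[c]a_cacba   (s1,c)→(s0,_,left)
state=s0 head=-3 tape=_[b]_a_cacba   (s0,b)→(s1,b,right)
state=s1 head=-2 tape=_b[_]a_cacba   (s1,_)→(s3,c,left)
state=s3 head=-3 tape=_[b]ca_cacba   (s3,b)→(s3,a,left)
state=s3 head=-4 tape=[_]aca_cacba   (s3,_)→(s1,b,right)
state=s1 head=-3 tape=b[a]ca_cacba   (s1,a)→(s2,c,right)
state=s2 head=-2 tape=bc[c]a_cacba   (s2,c)→(s1,a,right)
state=s1 head=-1 tape=bca[a]_cacba   (s1,a)→(s2,c,right)
state=s2 head=0 tape=bcac[_]cacba
M halts after 30 transitions.

30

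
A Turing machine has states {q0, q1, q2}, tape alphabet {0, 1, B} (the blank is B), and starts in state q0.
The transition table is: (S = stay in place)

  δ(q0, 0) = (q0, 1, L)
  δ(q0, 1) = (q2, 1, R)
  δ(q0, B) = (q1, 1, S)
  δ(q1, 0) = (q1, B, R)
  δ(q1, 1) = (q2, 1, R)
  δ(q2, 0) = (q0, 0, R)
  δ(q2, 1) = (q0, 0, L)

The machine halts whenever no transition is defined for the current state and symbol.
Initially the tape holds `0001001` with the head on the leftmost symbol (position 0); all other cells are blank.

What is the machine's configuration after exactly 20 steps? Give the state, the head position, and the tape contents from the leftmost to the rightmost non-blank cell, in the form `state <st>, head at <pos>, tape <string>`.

q0 | B[0]001001   read 0 → write 1, move L, go to q0
q0 | [B]1001001   read B → write 1, move S, go to q1
q1 | [1]1001001   read 1 → write 1, move R, go to q2
q2 | 1[1]001001   read 1 → write 0, move L, go to q0
q0 | [1]0001001   read 1 → write 1, move R, go to q2
q2 | 1[0]001001   read 0 → write 0, move R, go to q0
q0 | 10[0]01001   read 0 → write 1, move L, go to q0
q0 | 1[0]101001   read 0 → write 1, move L, go to q0
q0 | [1]1101001   read 1 → write 1, move R, go to q2
q2 | 1[1]101001   read 1 → write 0, move L, go to q0
q0 | [1]0101001   read 1 → write 1, move R, go to q2
q2 | 1[0]101001   read 0 → write 0, move R, go to q0
q0 | 10[1]01001   read 1 → write 1, move R, go to q2
q2 | 101[0]1001   read 0 → write 0, move R, go to q0
q0 | 1010[1]001   read 1 → write 1, move R, go to q2
q2 | 10101[0]01   read 0 → write 0, move R, go to q0
q0 | 101010[0]1   read 0 → write 1, move L, go to q0
q0 | 10101[0]11   read 0 → write 1, move L, go to q0
q0 | 1010[1]111   read 1 → write 1, move R, go to q2
q2 | 10101[1]11   read 1 → write 0, move L, go to q0
q0 | 1010[1]011
After 20 steps: state q0, head at 3, tape 10101011.

state q0, head at 3, tape 10101011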